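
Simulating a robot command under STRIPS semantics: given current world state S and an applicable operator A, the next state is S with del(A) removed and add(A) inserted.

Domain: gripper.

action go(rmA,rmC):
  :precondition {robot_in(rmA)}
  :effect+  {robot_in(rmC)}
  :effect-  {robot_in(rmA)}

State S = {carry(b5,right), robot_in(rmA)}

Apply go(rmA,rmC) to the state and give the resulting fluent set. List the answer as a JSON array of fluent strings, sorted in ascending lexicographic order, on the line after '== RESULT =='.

Progress:
  pre ⊆ S: {robot_in(rmA)} ⊆ S  — applicable
  S \ del = {carry(b5,right)}
  ∪ add   = {carry(b5,right), robot_in(rmC)}

== RESULT ==
["carry(b5,right)", "robot_in(rmC)"]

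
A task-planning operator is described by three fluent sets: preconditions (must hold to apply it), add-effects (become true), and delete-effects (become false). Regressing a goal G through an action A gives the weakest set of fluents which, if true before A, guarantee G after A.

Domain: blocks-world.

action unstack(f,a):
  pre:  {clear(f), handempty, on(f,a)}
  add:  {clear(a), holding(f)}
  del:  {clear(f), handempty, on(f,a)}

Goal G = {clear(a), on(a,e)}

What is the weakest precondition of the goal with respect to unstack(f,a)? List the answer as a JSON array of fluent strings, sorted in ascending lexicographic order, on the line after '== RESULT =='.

Regress:
  G ∩ del = {}  (empty — regression defined)
  G \ add = {clear(a), on(a,e)} \ {clear(a), holding(f)} = {on(a,e)}
  ∪ pre   = {on(a,e)} ∪ {clear(f), handempty, on(f,a)}
          = {clear(f), handempty, on(a,e), on(f,a)}

== RESULT ==
["clear(f)", "handempty", "on(a,e)", "on(f,a)"]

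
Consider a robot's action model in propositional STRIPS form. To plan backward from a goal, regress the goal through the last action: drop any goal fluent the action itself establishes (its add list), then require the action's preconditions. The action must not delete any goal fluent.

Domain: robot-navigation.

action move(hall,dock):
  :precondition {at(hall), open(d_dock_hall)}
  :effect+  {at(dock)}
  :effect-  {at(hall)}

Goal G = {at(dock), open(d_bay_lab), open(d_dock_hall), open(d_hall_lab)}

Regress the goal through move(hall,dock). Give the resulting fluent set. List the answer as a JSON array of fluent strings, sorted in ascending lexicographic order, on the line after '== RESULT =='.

Compute (G \ add) ∪ pre:
  G ∩ del = {}  (empty — regression defined)
  G \ add = {at(dock), open(d_bay_lab), open(d_dock_hall), open(d_hall_lab)} \ {at(dock)} = {open(d_bay_lab), open(d_dock_hall), open(d_hall_lab)}
  ∪ pre   = {open(d_bay_lab), open(d_dock_hall), open(d_hall_lab)} ∪ {at(hall), open(d_dock_hall)}
          = {at(hall), open(d_bay_lab), open(d_dock_hall), open(d_hall_lab)}

== RESULT ==
["at(hall)", "open(d_bay_lab)", "open(d_dock_hall)", "open(d_hall_lab)"]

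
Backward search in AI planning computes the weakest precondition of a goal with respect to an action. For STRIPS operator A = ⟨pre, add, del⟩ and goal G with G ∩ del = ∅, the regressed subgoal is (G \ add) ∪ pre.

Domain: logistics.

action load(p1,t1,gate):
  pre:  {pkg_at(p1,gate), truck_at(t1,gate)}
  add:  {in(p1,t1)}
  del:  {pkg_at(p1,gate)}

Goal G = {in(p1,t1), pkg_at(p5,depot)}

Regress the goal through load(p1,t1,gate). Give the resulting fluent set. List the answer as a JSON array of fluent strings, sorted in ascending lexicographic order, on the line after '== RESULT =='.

Regress:
  G ∩ del = {}  (empty — regression defined)
  G \ add = {in(p1,t1), pkg_at(p5,depot)} \ {in(p1,t1)} = {pkg_at(p5,depot)}
  ∪ pre   = {pkg_at(p5,depot)} ∪ {pkg_at(p1,gate), truck_at(t1,gate)}
          = {pkg_at(p1,gate), pkg_at(p5,depot), truck_at(t1,gate)}

== RESULT ==
["pkg_at(p1,gate)", "pkg_at(p5,depot)", "truck_at(t1,gate)"]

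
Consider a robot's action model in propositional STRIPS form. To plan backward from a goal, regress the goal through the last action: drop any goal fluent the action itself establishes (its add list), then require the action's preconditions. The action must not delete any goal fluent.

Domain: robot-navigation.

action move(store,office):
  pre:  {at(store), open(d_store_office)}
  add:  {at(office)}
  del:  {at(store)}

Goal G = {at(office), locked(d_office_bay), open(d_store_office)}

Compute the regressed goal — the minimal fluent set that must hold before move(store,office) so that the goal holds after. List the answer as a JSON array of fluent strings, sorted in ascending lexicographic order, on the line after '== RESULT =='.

Compute (G \ add) ∪ pre:
  G ∩ del = {}  (empty — regression defined)
  G \ add = {at(office), locked(d_office_bay), open(d_store_office)} \ {at(office)} = {locked(d_office_bay), open(d_store_office)}
  ∪ pre   = {locked(d_office_bay), open(d_store_office)} ∪ {at(store), open(d_store_office)}
          = {at(store), locked(d_office_bay), open(d_store_office)}

== RESULT ==
["at(store)", "locked(d_office_bay)", "open(d_store_office)"]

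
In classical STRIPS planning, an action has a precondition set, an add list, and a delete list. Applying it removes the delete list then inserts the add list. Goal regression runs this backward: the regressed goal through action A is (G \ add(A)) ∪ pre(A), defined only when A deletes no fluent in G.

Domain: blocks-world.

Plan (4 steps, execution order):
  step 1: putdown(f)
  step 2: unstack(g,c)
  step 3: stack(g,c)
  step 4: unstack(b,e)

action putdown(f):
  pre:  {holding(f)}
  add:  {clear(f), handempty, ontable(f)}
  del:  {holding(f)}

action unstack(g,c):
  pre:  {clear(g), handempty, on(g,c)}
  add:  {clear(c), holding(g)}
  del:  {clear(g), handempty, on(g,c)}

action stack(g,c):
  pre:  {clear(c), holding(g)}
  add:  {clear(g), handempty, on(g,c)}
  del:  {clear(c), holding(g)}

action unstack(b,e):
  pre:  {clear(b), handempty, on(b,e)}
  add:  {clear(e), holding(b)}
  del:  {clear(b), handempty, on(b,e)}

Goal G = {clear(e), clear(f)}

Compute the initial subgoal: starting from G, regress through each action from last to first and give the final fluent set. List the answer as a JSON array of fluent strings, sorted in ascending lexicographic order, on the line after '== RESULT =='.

Regress step by step:
  through step 4 (unstack(b,e)): drop {clear(e)}, keep {clear(f)}, require {clear(b), handempty, on(b,e)}
    → {clear(b), clear(f), handempty, on(b,e)}
  through step 3 (stack(g,c)): drop {handempty}, keep {clear(b), clear(f), on(b,e)}, require {clear(c), holding(g)}
    → {clear(b), clear(c), clear(f), holding(g), on(b,e)}
  through step 2 (unstack(g,c)): drop {clear(c), holding(g)}, keep {clear(b), clear(f), on(b,e)}, require {clear(g), handempty, on(g,c)}
    → {clear(b), clear(f), clear(g), handempty, on(b,e), on(g,c)}
  through step 1 (putdown(f)): drop {clear(f), handempty}, keep {clear(b), clear(g), on(b,e), on(g,c)}, require {holding(f)}
    → {clear(b), clear(g), holding(f), on(b,e), on(g,c)}

== RESULT ==
["clear(b)", "clear(g)", "holding(f)", "on(b,e)", "on(g,c)"]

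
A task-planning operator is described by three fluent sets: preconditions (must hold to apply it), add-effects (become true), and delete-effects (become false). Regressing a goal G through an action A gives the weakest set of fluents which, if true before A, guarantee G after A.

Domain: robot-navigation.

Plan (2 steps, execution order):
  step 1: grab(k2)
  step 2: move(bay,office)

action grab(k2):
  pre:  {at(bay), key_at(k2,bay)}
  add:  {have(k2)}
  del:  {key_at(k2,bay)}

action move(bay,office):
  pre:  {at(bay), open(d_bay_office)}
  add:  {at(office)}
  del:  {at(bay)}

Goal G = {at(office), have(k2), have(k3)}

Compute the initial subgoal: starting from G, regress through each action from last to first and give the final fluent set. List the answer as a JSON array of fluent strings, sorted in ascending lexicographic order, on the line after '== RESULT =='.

Regress step by step:
  through step 2 (move(bay,office)): drop {at(office)}, keep {have(k2), have(k3)}, require {at(bay), open(d_bay_office)}
    → {at(bay), have(k2), have(k3), open(d_bay_office)}
  through step 1 (grab(k2)): drop {have(k2)}, keep {at(bay), have(k3), open(d_bay_office)}, require {at(bay), key_at(k2,bay)}
    → {at(bay), have(k3), key_at(k2,bay), open(d_bay_office)}

== RESULT ==
["at(bay)", "have(k3)", "key_at(k2,bay)", "open(d_bay_office)"]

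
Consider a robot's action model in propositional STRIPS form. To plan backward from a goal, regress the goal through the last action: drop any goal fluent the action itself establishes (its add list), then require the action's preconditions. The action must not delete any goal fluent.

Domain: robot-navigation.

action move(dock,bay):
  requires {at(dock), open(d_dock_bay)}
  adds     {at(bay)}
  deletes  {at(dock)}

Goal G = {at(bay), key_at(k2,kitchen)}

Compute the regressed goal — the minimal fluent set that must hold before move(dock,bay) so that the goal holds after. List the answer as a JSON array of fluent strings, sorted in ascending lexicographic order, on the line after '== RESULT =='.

Regress:
  G ∩ del = {}  (empty — regression defined)
  G \ add = {at(bay), key_at(k2,kitchen)} \ {at(bay)} = {key_at(k2,kitchen)}
  ∪ pre   = {key_at(k2,kitchen)} ∪ {at(dock), open(d_dock_bay)}
          = {at(dock), key_at(k2,kitchen), open(d_dock_bay)}

== RESULT ==
["at(dock)", "key_at(k2,kitchen)", "open(d_dock_bay)"]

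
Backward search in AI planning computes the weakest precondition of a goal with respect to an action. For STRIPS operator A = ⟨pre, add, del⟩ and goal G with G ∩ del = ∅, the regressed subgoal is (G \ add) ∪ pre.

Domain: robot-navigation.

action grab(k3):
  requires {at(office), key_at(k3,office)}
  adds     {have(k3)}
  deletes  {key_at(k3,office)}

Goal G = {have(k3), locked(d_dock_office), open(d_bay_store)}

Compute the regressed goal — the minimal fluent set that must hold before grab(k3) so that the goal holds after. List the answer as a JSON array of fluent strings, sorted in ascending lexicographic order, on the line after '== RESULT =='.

Regress:
  G ∩ del = {}  (empty — regression defined)
  G \ add = {have(k3), locked(d_dock_office), open(d_bay_store)} \ {have(k3)} = {locked(d_dock_office), open(d_bay_store)}
  ∪ pre   = {locked(d_dock_office), open(d_bay_store)} ∪ {at(office), key_at(k3,office)}
          = {at(office), key_at(k3,office), locked(d_dock_office), open(d_bay_store)}

== RESULT ==
["at(office)", "key_at(k3,office)", "locked(d_dock_office)", "open(d_bay_store)"]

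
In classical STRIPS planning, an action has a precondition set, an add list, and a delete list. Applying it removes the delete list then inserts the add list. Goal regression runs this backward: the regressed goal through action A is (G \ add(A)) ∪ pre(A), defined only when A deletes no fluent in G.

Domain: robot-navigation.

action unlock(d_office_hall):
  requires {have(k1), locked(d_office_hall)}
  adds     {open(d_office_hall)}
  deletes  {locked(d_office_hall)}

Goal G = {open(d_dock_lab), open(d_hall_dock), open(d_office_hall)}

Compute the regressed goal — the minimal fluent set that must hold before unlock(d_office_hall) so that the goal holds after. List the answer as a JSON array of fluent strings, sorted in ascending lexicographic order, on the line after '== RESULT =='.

Compute (G \ add) ∪ pre:
  G ∩ del = {}  (empty — regression defined)
  G \ add = {open(d_dock_lab), open(d_hall_dock), open(d_office_hall)} \ {open(d_office_hall)} = {open(d_dock_lab), open(d_hall_dock)}
  ∪ pre   = {open(d_dock_lab), open(d_hall_dock)} ∪ {have(k1), locked(d_office_hall)}
          = {have(k1), locked(d_office_hall), open(d_dock_lab), open(d_hall_dock)}

== RESULT ==
["have(k1)", "locked(d_office_hall)", "open(d_dock_lab)", "open(d_hall_dock)"]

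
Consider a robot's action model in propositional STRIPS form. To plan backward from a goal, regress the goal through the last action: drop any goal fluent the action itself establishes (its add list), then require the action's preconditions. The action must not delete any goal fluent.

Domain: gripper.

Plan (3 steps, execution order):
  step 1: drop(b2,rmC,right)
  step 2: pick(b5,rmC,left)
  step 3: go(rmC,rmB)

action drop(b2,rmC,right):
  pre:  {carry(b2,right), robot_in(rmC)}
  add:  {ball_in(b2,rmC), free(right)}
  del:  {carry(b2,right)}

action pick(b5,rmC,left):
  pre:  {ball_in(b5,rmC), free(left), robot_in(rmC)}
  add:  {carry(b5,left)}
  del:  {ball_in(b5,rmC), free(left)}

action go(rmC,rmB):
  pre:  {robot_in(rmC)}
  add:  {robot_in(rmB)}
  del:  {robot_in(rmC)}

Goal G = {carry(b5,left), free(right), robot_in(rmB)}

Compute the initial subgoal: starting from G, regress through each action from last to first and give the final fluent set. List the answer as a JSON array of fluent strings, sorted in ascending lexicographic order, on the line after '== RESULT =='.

Work backward from the goal:
  through step 3 (go(rmC,rmB)): drop {robot_in(rmB)}, keep {carry(b5,left), free(right)}, require {robot_in(rmC)}
    → {carry(b5,left), free(right), robot_in(rmC)}
  through step 2 (pick(b5,rmC,left)): drop {carry(b5,left)}, keep {free(right), robot_in(rmC)}, require {ball_in(b5,rmC), free(left), robot_in(rmC)}
    → {ball_in(b5,rmC), free(left), free(right), robot_in(rmC)}
  through step 1 (drop(b2,rmC,right)): drop {free(right)}, keep {ball_in(b5,rmC), free(left), robot_in(rmC)}, require {carry(b2,right), robot_in(rmC)}
    → {ball_in(b5,rmC), carry(b2,right), free(left), robot_in(rmC)}

== RESULT ==
["ball_in(b5,rmC)", "carry(b2,right)", "free(left)", "robot_in(rmC)"]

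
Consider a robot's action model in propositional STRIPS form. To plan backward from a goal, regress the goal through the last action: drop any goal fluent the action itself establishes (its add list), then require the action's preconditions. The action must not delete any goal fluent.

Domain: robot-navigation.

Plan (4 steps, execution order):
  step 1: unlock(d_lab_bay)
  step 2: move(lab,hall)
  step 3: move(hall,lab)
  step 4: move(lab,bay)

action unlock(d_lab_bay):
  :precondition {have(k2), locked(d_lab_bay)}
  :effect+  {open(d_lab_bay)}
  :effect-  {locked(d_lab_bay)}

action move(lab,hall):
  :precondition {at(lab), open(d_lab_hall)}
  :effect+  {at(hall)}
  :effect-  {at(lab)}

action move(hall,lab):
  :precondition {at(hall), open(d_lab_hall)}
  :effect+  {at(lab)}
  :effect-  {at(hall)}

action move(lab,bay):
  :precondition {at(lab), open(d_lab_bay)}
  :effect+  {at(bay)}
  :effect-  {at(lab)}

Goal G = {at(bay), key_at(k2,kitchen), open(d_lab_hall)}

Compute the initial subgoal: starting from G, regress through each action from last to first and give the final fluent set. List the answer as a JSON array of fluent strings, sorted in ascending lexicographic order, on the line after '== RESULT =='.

Work backward from the goal:
  through step 4 (move(lab,bay)): drop {at(bay)}, keep {key_at(k2,kitchen), open(d_lab_hall)}, require {at(lab), open(d_lab_bay)}
    → {at(lab), key_at(k2,kitchen), open(d_lab_bay), open(d_lab_hall)}
  through step 3 (move(hall,lab)): drop {at(lab)}, keep {key_at(k2,kitchen), open(d_lab_bay), open(d_lab_hall)}, require {at(hall), open(d_lab_hall)}
    → {at(hall), key_at(k2,kitchen), open(d_lab_bay), open(d_lab_hall)}
  through step 2 (move(lab,hall)): drop {at(hall)}, keep {key_at(k2,kitchen), open(d_lab_bay), open(d_lab_hall)}, require {at(lab), open(d_lab_hall)}
    → {at(lab), key_at(k2,kitchen), open(d_lab_bay), open(d_lab_hall)}
  through step 1 (unlock(d_lab_bay)): drop {open(d_lab_bay)}, keep {at(lab), key_at(k2,kitchen), open(d_lab_hall)}, require {have(k2), locked(d_lab_bay)}
    → {at(lab), have(k2), key_at(k2,kitchen), locked(d_lab_bay), open(d_lab_hall)}

== RESULT ==
["at(lab)", "have(k2)", "key_at(k2,kitchen)", "locked(d_lab_bay)", "open(d_lab_hall)"]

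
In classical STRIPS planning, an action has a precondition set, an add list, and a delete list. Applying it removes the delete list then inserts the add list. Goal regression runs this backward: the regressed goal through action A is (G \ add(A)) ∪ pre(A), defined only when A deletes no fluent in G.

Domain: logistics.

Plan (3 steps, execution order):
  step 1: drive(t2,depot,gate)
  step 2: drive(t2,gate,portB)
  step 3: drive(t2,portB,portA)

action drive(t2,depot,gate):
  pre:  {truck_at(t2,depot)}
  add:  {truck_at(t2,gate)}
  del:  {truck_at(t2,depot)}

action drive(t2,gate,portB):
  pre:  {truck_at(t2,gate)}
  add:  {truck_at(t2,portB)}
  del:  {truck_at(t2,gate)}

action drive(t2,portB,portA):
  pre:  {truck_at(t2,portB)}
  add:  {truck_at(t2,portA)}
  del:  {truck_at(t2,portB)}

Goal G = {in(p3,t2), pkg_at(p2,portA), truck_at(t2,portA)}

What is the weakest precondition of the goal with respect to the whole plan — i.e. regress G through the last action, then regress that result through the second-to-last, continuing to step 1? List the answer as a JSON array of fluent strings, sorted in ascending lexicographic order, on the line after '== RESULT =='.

Regress step by step:
  through step 3 (drive(t2,portB,portA)): drop {truck_at(t2,portA)}, keep {in(p3,t2), pkg_at(p2,portA)}, require {truck_at(t2,portB)}
    → {in(p3,t2), pkg_at(p2,portA), truck_at(t2,portB)}
  through step 2 (drive(t2,gate,portB)): drop {truck_at(t2,portB)}, keep {in(p3,t2), pkg_at(p2,portA)}, require {truck_at(t2,gate)}
    → {in(p3,t2), pkg_at(p2,portA), truck_at(t2,gate)}
  through step 1 (drive(t2,depot,gate)): drop {truck_at(t2,gate)}, keep {in(p3,t2), pkg_at(p2,portA)}, require {truck_at(t2,depot)}
    → {in(p3,t2), pkg_at(p2,portA), truck_at(t2,depot)}

== RESULT ==
["in(p3,t2)", "pkg_at(p2,portA)", "truck_at(t2,depot)"]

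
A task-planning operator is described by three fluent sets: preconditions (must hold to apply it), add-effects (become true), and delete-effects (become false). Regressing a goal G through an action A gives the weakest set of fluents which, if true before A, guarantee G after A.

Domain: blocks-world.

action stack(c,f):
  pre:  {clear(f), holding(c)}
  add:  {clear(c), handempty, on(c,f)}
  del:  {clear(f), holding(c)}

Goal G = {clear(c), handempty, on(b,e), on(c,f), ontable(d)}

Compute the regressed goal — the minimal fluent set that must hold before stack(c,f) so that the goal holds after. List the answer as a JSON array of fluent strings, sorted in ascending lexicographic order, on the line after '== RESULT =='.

Compute (G \ add) ∪ pre:
  G ∩ del = {}  (empty — regression defined)
  G \ add = {clear(c), handempty, on(b,e), on(c,f), ontable(d)} \ {clear(c), handempty, on(c,f)} = {on(b,e), ontable(d)}
  ∪ pre   = {on(b,e), ontable(d)} ∪ {clear(f), holding(c)}
          = {clear(f), holding(c), on(b,e), ontable(d)}

== RESULT ==
["clear(f)", "holding(c)", "on(b,e)", "ontable(d)"]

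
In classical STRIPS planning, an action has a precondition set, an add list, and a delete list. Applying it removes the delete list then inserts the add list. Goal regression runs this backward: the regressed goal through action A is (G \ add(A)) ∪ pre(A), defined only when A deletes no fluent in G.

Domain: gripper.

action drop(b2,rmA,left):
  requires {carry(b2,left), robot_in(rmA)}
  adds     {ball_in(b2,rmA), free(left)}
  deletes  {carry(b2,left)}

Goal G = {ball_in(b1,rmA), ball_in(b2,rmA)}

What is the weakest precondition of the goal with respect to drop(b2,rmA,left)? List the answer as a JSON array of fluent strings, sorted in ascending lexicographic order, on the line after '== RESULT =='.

Regress:
  G ∩ del = {}  (empty — regression defined)
  G \ add = {ball_in(b1,rmA), ball_in(b2,rmA)} \ {ball_in(b2,rmA), free(left)} = {ball_in(b1,rmA)}
  ∪ pre   = {ball_in(b1,rmA)} ∪ {carry(b2,left), robot_in(rmA)}
          = {ball_in(b1,rmA), carry(b2,left), robot_in(rmA)}

== RESULT ==
["ball_in(b1,rmA)", "carry(b2,left)", "robot_in(rmA)"]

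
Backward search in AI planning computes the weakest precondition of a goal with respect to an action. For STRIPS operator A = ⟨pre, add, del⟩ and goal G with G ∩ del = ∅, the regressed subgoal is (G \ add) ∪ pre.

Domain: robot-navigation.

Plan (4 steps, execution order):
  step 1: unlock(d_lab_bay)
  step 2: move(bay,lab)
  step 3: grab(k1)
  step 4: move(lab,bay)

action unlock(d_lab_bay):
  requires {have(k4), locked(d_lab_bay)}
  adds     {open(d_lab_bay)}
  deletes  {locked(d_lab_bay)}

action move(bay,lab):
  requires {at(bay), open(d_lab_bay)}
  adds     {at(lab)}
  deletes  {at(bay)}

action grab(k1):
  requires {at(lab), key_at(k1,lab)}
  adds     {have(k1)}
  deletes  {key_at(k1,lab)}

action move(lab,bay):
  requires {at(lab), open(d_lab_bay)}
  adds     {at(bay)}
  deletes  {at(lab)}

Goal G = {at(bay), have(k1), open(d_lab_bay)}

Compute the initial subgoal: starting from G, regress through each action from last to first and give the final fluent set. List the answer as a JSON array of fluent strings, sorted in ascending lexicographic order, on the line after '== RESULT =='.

Work backward from the goal:
  through step 4 (move(lab,bay)): drop {at(bay)}, keep {have(k1), open(d_lab_bay)}, require {at(lab), open(d_lab_bay)}
    → {at(lab), have(k1), open(d_lab_bay)}
  through step 3 (grab(k1)): drop {have(k1)}, keep {at(lab), open(d_lab_bay)}, require {at(lab), key_at(k1,lab)}
    → {at(lab), key_at(k1,lab), open(d_lab_bay)}
  through step 2 (move(bay,lab)): drop {at(lab)}, keep {key_at(k1,lab), open(d_lab_bay)}, require {at(bay), open(d_lab_bay)}
    → {at(bay), key_at(k1,lab), open(d_lab_bay)}
  through step 1 (unlock(d_lab_bay)): drop {open(d_lab_bay)}, keep {at(bay), key_at(k1,lab)}, require {have(k4), locked(d_lab_bay)}
    → {at(bay), have(k4), key_at(k1,lab), locked(d_lab_bay)}

== RESULT ==
["at(bay)", "have(k4)", "key_at(k1,lab)", "locked(d_lab_bay)"]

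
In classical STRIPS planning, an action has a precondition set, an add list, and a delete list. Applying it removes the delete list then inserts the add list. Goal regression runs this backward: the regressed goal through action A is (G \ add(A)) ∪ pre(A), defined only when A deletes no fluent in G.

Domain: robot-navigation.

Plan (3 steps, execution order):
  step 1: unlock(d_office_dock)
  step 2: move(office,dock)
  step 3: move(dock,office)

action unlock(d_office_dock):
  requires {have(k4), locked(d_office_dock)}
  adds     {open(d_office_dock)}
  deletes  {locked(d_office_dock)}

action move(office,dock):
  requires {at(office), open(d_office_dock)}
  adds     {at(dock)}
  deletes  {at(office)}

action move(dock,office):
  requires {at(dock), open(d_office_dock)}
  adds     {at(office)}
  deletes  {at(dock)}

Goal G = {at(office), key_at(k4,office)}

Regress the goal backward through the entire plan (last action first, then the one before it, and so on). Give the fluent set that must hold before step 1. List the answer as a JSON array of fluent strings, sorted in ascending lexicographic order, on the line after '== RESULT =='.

Work backward from the goal:
  through step 3 (move(dock,office)): drop {at(office)}, keep {key_at(k4,office)}, require {at(dock), open(d_office_dock)}
    → {at(dock), key_at(k4,office), open(d_office_dock)}
  through step 2 (move(office,dock)): drop {at(dock)}, keep {key_at(k4,office), open(d_office_dock)}, require {at(office), open(d_office_dock)}
    → {at(office), key_at(k4,office), open(d_office_dock)}
  through step 1 (unlock(d_office_dock)): drop {open(d_office_dock)}, keep {at(office), key_at(k4,office)}, require {have(k4), locked(d_office_dock)}
    → {at(office), have(k4), key_at(k4,office), locked(d_office_dock)}

== RESULT ==
["at(office)", "have(k4)", "key_at(k4,office)", "locked(d_office_dock)"]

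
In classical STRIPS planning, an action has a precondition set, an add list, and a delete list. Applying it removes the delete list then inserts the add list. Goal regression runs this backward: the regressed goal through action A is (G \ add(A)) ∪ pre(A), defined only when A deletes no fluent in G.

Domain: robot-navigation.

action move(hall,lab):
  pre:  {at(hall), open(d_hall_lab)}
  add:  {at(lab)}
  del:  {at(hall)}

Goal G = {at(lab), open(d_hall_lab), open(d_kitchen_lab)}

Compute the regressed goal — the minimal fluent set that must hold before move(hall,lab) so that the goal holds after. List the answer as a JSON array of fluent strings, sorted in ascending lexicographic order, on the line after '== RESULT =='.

Regress:
  G ∩ del = {}  (empty — regression defined)
  G \ add = {at(lab), open(d_hall_lab), open(d_kitchen_lab)} \ {at(lab)} = {open(d_hall_lab), open(d_kitchen_lab)}
  ∪ pre   = {open(d_hall_lab), open(d_kitchen_lab)} ∪ {at(hall), open(d_hall_lab)}
          = {at(hall), open(d_hall_lab), open(d_kitchen_lab)}

== RESULT ==
["at(hall)", "open(d_hall_lab)", "open(d_kitchen_lab)"]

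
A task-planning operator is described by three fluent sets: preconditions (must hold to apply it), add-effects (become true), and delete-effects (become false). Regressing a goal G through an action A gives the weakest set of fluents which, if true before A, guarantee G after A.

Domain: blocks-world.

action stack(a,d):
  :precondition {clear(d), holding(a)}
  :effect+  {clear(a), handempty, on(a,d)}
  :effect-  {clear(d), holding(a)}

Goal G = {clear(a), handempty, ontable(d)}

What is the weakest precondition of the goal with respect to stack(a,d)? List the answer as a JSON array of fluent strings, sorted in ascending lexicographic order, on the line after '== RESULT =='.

Compute (G \ add) ∪ pre:
  G ∩ del = {}  (empty — regression defined)
  G \ add = {clear(a), handempty, ontable(d)} \ {clear(a), handempty, on(a,d)} = {ontable(d)}
  ∪ pre   = {ontable(d)} ∪ {clear(d), holding(a)}
          = {clear(d), holding(a), ontable(d)}

== RESULT ==
["clear(d)", "holding(a)", "ontable(d)"]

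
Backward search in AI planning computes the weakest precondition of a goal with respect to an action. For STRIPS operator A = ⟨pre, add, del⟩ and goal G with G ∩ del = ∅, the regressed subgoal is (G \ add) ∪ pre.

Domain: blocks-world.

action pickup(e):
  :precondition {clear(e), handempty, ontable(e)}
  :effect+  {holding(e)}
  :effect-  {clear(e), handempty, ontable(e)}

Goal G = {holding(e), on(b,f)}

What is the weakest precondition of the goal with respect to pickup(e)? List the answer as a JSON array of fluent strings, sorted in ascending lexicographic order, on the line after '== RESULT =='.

Compute (G \ add) ∪ pre:
  G ∩ del = {}  (empty — regression defined)
  G \ add = {holding(e), on(b,f)} \ {holding(e)} = {on(b,f)}
  ∪ pre   = {on(b,f)} ∪ {clear(e), handempty, ontable(e)}
          = {clear(e), handempty, on(b,f), ontable(e)}

== RESULT ==
["clear(e)", "handempty", "on(b,f)", "ontable(e)"]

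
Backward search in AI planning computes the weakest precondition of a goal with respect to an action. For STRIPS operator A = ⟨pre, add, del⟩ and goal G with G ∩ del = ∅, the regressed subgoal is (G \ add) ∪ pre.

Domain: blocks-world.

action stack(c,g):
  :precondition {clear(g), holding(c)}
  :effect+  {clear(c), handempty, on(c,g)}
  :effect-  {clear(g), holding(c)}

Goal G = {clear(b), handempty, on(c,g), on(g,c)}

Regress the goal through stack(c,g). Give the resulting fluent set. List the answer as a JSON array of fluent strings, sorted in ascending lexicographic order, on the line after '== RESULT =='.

Regress:
  G ∩ del = {}  (empty — regression defined)
  G \ add = {clear(b), handempty, on(c,g), on(g,c)} \ {clear(c), handempty, on(c,g)} = {clear(b), on(g,c)}
  ∪ pre   = {clear(b), on(g,c)} ∪ {clear(g), holding(c)}
          = {clear(b), clear(g), holding(c), on(g,c)}

== RESULT ==
["clear(b)", "clear(g)", "holding(c)", "on(g,c)"]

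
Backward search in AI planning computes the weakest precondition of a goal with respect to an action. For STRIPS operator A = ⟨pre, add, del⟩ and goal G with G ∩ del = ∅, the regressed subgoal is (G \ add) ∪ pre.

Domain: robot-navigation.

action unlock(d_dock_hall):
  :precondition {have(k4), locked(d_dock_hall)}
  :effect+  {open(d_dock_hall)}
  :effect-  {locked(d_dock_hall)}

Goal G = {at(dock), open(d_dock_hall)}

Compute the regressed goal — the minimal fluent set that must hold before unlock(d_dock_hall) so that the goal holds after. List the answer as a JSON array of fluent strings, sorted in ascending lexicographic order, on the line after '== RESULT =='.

Regress:
  G ∩ del = {}  (empty — regression defined)
  G \ add = {at(dock), open(d_dock_hall)} \ {open(d_dock_hall)} = {at(dock)}
  ∪ pre   = {at(dock)} ∪ {have(k4), locked(d_dock_hall)}
          = {at(dock), have(k4), locked(d_dock_hall)}

== RESULT ==
["at(dock)", "have(k4)", "locked(d_dock_hall)"]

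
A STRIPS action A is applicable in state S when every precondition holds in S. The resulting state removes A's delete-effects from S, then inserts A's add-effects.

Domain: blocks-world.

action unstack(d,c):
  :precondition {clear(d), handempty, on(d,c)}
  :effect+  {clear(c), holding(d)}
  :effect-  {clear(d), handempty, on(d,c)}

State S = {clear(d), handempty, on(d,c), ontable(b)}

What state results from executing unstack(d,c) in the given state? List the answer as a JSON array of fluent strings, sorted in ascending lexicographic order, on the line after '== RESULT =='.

Progress:
  pre ⊆ S: {clear(d), handempty, on(d,c)} ⊆ S  — applicable
  S \ del = {ontable(b)}
  ∪ add   = {clear(c), holding(d), ontable(b)}

== RESULT ==
["clear(c)", "holding(d)", "ontable(b)"]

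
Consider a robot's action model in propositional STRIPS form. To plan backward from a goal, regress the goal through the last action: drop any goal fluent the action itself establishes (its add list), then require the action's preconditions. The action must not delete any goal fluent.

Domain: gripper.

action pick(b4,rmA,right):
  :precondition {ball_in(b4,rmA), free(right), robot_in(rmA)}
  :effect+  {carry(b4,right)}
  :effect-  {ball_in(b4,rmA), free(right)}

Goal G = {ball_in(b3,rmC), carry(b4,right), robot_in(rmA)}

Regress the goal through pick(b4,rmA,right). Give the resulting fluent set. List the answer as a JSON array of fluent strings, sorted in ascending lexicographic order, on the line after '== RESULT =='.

Regress:
  G ∩ del = {}  (empty — regression defined)
  G \ add = {ball_in(b3,rmC), carry(b4,right), robot_in(rmA)} \ {carry(b4,right)} = {ball_in(b3,rmC), robot_in(rmA)}
  ∪ pre   = {ball_in(b3,rmC), robot_in(rmA)} ∪ {ball_in(b4,rmA), free(right), robot_in(rmA)}
          = {ball_in(b3,rmC), ball_in(b4,rmA), free(right), robot_in(rmA)}

== RESULT ==
["ball_in(b3,rmC)", "ball_in(b4,rmA)", "free(right)", "robot_in(rmA)"]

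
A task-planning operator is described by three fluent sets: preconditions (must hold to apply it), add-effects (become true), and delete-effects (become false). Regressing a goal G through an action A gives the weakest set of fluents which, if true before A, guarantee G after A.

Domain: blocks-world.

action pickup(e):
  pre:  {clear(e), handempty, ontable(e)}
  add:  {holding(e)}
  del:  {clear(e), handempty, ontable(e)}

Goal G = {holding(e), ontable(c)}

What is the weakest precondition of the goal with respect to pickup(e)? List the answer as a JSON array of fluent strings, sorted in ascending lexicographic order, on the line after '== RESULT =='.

Compute (G \ add) ∪ pre:
  G ∩ del = {}  (empty — regression defined)
  G \ add = {holding(e), ontable(c)} \ {holding(e)} = {ontable(c)}
  ∪ pre   = {ontable(c)} ∪ {clear(e), handempty, ontable(e)}
          = {clear(e), handempty, ontable(c), ontable(e)}

== RESULT ==
["clear(e)", "handempty", "ontable(c)", "ontable(e)"]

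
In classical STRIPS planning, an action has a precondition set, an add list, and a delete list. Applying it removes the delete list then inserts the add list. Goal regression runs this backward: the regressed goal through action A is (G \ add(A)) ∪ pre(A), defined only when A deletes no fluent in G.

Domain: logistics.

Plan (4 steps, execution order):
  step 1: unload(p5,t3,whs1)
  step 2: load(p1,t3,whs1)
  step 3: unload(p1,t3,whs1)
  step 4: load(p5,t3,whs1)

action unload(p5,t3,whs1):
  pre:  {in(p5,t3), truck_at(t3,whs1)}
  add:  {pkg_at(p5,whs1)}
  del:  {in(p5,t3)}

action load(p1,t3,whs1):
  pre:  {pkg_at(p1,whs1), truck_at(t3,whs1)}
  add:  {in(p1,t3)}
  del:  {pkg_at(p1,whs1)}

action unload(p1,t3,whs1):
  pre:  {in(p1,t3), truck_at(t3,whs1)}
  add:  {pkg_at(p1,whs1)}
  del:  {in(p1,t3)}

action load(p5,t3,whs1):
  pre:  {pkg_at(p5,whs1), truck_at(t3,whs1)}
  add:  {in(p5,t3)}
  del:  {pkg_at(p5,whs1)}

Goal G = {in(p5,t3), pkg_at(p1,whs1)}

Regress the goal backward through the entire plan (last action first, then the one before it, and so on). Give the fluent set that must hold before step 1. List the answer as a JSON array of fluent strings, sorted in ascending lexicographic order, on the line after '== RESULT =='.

Regress step by step:
  through step 4 (load(p5,t3,whs1)): drop {in(p5,t3)}, keep {pkg_at(p1,whs1)}, require {pkg_at(p5,whs1), truck_at(t3,whs1)}
    → {pkg_at(p1,whs1), pkg_at(p5,whs1), truck_at(t3,whs1)}
  through step 3 (unload(p1,t3,whs1)): drop {pkg_at(p1,whs1)}, keep {pkg_at(p5,whs1), truck_at(t3,whs1)}, require {in(p1,t3), truck_at(t3,whs1)}
    → {in(p1,t3), pkg_at(p5,whs1), truck_at(t3,whs1)}
  through step 2 (load(p1,t3,whs1)): drop {in(p1,t3)}, keep {pkg_at(p5,whs1), truck_at(t3,whs1)}, require {pkg_at(p1,whs1), truck_at(t3,whs1)}
    → {pkg_at(p1,whs1), pkg_at(p5,whs1), truck_at(t3,whs1)}
  through step 1 (unload(p5,t3,whs1)): drop {pkg_at(p5,whs1)}, keep {pkg_at(p1,whs1), truck_at(t3,whs1)}, require {in(p5,t3), truck_at(t3,whs1)}
    → {in(p5,t3), pkg_at(p1,whs1), truck_at(t3,whs1)}

== RESULT ==
["in(p5,t3)", "pkg_at(p1,whs1)", "truck_at(t3,whs1)"]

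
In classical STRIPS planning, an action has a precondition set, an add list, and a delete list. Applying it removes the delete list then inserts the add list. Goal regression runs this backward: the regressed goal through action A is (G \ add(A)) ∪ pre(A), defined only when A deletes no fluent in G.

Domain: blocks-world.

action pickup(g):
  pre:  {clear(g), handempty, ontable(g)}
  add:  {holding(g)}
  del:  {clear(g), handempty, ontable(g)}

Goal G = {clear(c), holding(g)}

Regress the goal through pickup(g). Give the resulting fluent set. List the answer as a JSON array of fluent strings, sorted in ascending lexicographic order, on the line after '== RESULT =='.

Compute (G \ add) ∪ pre:
  G ∩ del = {}  (empty — regression defined)
  G \ add = {clear(c), holding(g)} \ {holding(g)} = {clear(c)}
  ∪ pre   = {clear(c)} ∪ {clear(g), handempty, ontable(g)}
          = {clear(c), clear(g), handempty, ontable(g)}

== RESULT ==
["clear(c)", "clear(g)", "handempty", "ontable(g)"]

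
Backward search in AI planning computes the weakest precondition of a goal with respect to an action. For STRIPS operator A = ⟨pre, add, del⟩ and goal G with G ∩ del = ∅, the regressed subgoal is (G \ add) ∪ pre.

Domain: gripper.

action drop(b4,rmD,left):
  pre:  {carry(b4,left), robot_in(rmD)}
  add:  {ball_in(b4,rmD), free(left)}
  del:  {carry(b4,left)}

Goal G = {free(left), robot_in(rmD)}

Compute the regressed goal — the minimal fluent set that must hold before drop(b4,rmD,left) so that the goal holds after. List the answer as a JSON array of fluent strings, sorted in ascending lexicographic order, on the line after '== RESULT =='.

Compute (G \ add) ∪ pre:
  G ∩ del = {}  (empty — regression defined)
  G \ add = {free(left), robot_in(rmD)} \ {ball_in(b4,rmD), free(left)} = {robot_in(rmD)}
  ∪ pre   = {robot_in(rmD)} ∪ {carry(b4,left), robot_in(rmD)}
          = {carry(b4,left), robot_in(rmD)}

== RESULT ==
["carry(b4,left)", "robot_in(rmD)"]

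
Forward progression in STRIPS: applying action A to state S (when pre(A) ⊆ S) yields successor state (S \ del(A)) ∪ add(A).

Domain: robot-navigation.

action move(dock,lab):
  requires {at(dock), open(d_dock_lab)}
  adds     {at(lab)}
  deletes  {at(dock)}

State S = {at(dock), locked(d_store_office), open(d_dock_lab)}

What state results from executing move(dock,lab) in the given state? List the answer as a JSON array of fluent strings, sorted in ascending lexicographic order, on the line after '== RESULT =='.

Compute (S \ del) ∪ add:
  pre ⊆ S: {at(dock), open(d_dock_lab)} ⊆ S  — applicable
  S \ del = {locked(d_store_office), open(d_dock_lab)}
  ∪ add   = {at(lab), locked(d_store_office), open(d_dock_lab)}

== RESULT ==
["at(lab)", "locked(d_store_office)", "open(d_dock_lab)"]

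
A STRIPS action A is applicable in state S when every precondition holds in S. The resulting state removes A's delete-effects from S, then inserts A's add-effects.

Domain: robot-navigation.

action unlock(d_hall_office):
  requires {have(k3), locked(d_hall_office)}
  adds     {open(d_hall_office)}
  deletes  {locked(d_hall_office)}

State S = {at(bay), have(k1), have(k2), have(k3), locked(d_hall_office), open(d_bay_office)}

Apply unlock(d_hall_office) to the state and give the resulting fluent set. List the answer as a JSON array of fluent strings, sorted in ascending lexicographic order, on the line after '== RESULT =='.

Compute (S \ del) ∪ add:
  pre ⊆ S: {have(k3), locked(d_hall_office)} ⊆ S  — applicable
  S \ del = {at(bay), have(k1), have(k2), have(k3), open(d_bay_office)}
  ∪ add   = {at(bay), have(k1), have(k2), have(k3), open(d_bay_office), open(d_hall_office)}

== RESULT ==
["at(bay)", "have(k1)", "have(k2)", "have(k3)", "open(d_bay_office)", "open(d_hall_office)"]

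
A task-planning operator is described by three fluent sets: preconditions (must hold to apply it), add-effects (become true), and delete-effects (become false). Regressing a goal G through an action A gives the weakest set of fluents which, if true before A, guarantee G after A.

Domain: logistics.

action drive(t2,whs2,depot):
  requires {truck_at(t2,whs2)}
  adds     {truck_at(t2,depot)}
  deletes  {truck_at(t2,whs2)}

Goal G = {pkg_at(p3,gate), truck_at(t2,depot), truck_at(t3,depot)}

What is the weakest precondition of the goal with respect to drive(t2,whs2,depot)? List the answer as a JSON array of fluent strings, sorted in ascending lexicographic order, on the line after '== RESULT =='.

Compute (G \ add) ∪ pre:
  G ∩ del = {}  (empty — regression defined)
  G \ add = {pkg_at(p3,gate), truck_at(t2,depot), truck_at(t3,depot)} \ {truck_at(t2,depot)} = {pkg_at(p3,gate), truck_at(t3,depot)}
  ∪ pre   = {pkg_at(p3,gate), truck_at(t3,depot)} ∪ {truck_at(t2,whs2)}
          = {pkg_at(p3,gate), truck_at(t2,whs2), truck_at(t3,depot)}

== RESULT ==
["pkg_at(p3,gate)", "truck_at(t2,whs2)", "truck_at(t3,depot)"]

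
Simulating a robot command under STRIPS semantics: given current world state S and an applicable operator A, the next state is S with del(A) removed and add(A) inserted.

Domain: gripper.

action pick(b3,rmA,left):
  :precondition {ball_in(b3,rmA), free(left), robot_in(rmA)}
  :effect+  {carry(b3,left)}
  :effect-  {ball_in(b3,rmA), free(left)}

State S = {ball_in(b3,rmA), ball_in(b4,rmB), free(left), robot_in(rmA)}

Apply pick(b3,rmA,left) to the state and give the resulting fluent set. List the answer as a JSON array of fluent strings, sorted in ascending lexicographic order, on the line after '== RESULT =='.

Compute (S \ del) ∪ add:
  pre ⊆ S: {ball_in(b3,rmA), free(left), robot_in(rmA)} ⊆ S  — applicable
  S \ del = {ball_in(b4,rmB), robot_in(rmA)}
  ∪ add   = {ball_in(b4,rmB), carry(b3,left), robot_in(rmA)}

== RESULT ==
["ball_in(b4,rmB)", "carry(b3,left)", "robot_in(rmA)"]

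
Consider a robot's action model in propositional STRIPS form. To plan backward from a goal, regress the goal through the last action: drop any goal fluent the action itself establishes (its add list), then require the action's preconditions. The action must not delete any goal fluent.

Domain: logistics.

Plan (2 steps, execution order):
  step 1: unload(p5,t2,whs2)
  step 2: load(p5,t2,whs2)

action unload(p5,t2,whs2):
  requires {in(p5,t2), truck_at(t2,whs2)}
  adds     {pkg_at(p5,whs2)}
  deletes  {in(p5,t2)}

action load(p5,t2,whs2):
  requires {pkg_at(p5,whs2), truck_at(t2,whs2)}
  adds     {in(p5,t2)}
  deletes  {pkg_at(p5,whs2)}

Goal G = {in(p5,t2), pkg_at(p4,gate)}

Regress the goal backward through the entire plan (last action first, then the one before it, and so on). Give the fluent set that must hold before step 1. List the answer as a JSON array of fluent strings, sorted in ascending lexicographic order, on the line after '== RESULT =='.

Regress step by step:
  through step 2 (load(p5,t2,whs2)): drop {in(p5,t2)}, keep {pkg_at(p4,gate)}, require {pkg_at(p5,whs2), truck_at(t2,whs2)}
    → {pkg_at(p4,gate), pkg_at(p5,whs2), truck_at(t2,whs2)}
  through step 1 (unload(p5,t2,whs2)): drop {pkg_at(p5,whs2)}, keep {pkg_at(p4,gate), truck_at(t2,whs2)}, require {in(p5,t2), truck_at(t2,whs2)}
    → {in(p5,t2), pkg_at(p4,gate), truck_at(t2,whs2)}

== RESULT ==
["in(p5,t2)", "pkg_at(p4,gate)", "truck_at(t2,whs2)"]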